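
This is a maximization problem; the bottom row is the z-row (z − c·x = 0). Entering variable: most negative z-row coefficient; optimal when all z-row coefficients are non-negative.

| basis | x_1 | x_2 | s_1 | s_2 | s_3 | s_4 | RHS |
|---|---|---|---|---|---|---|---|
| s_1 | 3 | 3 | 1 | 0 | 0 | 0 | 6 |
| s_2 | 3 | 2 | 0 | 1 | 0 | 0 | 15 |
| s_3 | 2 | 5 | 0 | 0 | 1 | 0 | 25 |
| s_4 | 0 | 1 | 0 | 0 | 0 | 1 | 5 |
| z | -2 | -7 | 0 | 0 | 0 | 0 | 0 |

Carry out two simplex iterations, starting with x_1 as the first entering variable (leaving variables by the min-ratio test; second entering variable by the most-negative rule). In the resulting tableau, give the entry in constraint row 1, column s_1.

1/3

Ratio test on column x_1 — row 1: 6/3 = 2; row 2: 15/3 = 5; row 3: 25/2 = 25/2; row 4: entry 0 ≤ 0. Minimum is 2 at row 1 (s_1 leaves); pivot element 3.
Divide row 1 by 3; eliminate column x_1 from the other rows.
Second iteration: most negative z-row entry is -5 in column x_2, so x_2 enters.
Ratio test on column x_2 — row 1: 2/1 = 2; row 2: entry -1 ≤ 0; row 3: 21/3 = 7; row 4: 5/1 = 5. Minimum is 2 at row 1 (x_1 leaves); pivot element 1.
Divide row 1 by 1; eliminate column x_2 from the other rows.
After both pivots, the entry at constraint row 1, column s_1 is 1/3.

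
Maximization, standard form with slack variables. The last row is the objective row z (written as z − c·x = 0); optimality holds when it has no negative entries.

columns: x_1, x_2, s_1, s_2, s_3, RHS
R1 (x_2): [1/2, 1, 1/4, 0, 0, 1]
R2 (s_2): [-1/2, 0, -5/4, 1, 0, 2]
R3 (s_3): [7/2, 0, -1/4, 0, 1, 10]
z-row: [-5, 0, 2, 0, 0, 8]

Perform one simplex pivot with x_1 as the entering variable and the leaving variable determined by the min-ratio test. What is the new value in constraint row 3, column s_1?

Ratio test on column x_1 — row 1: 1/(1/2) = 2; row 2: entry -1/2 ≤ 0; row 3: 10/(7/2) = 20/7. Minimum is 2 at row 1 (x_2 leaves); pivot element 1/2.
Divide row 1 by 1/2; eliminate column x_1 from the other rows.
Row 3 update in column s_1: -1/4 − (7/2)·(1/2) = -2.

-2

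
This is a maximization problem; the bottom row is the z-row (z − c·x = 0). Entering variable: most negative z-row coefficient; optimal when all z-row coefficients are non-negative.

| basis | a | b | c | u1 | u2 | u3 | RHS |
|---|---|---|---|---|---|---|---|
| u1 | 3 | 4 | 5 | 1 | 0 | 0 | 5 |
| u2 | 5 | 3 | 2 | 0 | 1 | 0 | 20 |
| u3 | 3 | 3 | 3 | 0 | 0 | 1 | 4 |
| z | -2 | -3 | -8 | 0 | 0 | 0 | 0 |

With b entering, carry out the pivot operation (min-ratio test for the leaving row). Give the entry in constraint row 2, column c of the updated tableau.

-7/4

Ratio test on column b — row 1: 5/4 = 5/4; row 2: 20/3 = 20/3; row 3: 4/3 = 4/3. Minimum is 5/4 at row 1 (u1 leaves); pivot element 4.
Divide row 1 by 4; eliminate column b from the other rows.
Row 2 update in column c: 2 − 3·(5/4) = -7/4.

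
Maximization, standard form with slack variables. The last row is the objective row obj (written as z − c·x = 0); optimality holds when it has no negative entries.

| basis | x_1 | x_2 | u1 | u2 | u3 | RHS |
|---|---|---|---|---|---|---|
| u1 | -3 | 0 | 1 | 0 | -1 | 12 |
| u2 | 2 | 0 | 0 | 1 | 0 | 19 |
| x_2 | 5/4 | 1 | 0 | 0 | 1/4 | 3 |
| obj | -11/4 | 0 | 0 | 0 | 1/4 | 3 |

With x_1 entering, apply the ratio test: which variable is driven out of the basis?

Column x_1 entries and ratios — u1: -3 ≤ 0, skip; u2: 19/2 = 19/2; x_2: 3/(5/4) = 12/5.
Smallest ratio is 12/5 in the row of x_2, so x_2 leaves.

x_2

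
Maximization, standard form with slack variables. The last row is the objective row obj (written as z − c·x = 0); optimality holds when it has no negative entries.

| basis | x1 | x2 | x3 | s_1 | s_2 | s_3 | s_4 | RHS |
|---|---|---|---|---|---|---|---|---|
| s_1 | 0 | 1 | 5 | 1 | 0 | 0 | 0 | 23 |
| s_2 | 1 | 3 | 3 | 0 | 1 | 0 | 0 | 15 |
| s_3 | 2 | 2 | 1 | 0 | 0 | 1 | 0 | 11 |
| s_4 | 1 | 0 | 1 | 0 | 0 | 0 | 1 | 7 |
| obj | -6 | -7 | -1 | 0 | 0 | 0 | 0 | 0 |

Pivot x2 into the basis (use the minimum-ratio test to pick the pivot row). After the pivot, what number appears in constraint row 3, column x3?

Ratio test on column x2 — row 1: 23/1 = 23; row 2: 15/3 = 5; row 3: 11/2 = 11/2; row 4: entry 0 ≤ 0. Minimum is 5 at row 2 (s_2 leaves); pivot element 3.
Divide row 2 by 3; eliminate column x2 from the other rows.
Row 3 update in column x3: 1 − 2·1 = -1.

-1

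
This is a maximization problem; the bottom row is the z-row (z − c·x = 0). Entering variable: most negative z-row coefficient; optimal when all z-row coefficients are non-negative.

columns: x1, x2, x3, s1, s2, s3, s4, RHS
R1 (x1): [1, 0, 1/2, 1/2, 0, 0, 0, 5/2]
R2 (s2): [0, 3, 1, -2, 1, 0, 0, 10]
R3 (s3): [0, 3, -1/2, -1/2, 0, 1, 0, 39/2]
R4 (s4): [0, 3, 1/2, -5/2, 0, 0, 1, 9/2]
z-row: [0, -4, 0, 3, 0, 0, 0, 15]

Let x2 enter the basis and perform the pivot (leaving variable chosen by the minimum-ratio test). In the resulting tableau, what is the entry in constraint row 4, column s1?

Ratio test on column x2 — row 1: entry 0 ≤ 0; row 2: 10/3 = 10/3; row 3: (39/2)/3 = 13/2; row 4: (9/2)/3 = 3/2. Minimum is 3/2 at row 4 (s4 leaves); pivot element 3.
Divide row 4 by 3; eliminate column x2 from the other rows.
In the new row 4, the s1 entry is the old entry divided by the pivot: (-5/2)/3 = -5/6.

-5/6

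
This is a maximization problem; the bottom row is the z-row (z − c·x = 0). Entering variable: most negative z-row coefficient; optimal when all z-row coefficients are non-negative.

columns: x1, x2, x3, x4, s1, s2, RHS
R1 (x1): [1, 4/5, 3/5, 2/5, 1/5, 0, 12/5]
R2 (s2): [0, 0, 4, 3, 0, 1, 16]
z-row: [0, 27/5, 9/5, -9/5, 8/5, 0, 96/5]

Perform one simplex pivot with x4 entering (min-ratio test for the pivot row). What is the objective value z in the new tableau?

144/5

Ratio test on column x4 — row 1: (12/5)/(2/5) = 6; row 2: 16/3 = 16/3. Minimum is 16/3 at row 2 (s2 leaves); pivot element 3.
Pivot on row 2; the z-row RHS becomes 96/5 − (-9/5)·(16/3) = 144/5.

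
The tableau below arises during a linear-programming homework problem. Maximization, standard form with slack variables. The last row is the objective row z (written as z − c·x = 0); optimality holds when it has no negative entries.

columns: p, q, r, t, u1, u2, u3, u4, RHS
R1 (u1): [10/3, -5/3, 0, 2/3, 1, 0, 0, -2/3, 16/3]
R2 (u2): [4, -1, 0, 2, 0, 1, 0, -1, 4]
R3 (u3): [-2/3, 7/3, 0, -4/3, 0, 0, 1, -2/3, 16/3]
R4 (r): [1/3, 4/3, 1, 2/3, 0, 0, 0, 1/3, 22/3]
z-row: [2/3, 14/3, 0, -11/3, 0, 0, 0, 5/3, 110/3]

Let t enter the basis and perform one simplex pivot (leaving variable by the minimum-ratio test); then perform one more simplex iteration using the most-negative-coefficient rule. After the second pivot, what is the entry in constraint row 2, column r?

Ratio test on column t — row 1: (16/3)/(2/3) = 8; row 2: 4/2 = 2; row 3: entry -4/3 ≤ 0; row 4: (22/3)/(2/3) = 11. Minimum is 2 at row 2 (u2 leaves); pivot element 2.
Divide row 2 by 2; eliminate column t from the other rows.
Second iteration: most negative z-row entry is -1/6 in column u4, so u4 enters.
Ratio test on column u4 — row 1: entry -1/3 ≤ 0; row 2: entry -1/2 ≤ 0; row 3: entry -4/3 ≤ 0; row 4: 6/(2/3) = 9. Minimum is 9 at row 4 (r leaves); pivot element 2/3.
Divide row 4 by 2/3; eliminate column u4 from the other rows.
After both pivots, the entry at constraint row 2, column r is 3/4.

3/4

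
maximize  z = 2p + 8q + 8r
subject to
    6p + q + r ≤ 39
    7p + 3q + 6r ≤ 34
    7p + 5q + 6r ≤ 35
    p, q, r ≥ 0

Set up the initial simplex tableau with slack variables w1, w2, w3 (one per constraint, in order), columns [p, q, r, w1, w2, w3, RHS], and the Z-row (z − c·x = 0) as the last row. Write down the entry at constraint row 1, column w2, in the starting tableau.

Slack w2 belongs to constraint 2; its column is the unit vector e_2, so the entry in row 1 is 0.

0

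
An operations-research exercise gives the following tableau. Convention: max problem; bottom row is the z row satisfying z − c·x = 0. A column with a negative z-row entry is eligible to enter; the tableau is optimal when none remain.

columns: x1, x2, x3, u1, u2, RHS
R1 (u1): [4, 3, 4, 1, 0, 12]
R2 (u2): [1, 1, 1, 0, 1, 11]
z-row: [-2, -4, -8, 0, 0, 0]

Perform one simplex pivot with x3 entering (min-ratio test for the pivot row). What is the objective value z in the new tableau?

Ratio test on column x3 — row 1: 12/4 = 3; row 2: 11/1 = 11. Minimum is 3 at row 1 (u1 leaves); pivot element 4.
Pivot on row 1; the z-row RHS becomes 0 − (-8)·3 = 24.

24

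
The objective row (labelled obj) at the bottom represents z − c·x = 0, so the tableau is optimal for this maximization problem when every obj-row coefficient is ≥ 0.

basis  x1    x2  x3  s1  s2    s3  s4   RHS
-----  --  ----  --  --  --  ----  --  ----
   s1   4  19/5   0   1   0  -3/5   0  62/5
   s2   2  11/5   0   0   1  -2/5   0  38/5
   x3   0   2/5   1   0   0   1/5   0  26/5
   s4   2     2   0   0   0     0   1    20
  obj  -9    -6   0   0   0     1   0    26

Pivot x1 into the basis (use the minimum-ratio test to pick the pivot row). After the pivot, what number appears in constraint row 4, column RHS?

69/5

Ratio test on column x1 — row 1: (62/5)/4 = 31/10; row 2: (38/5)/2 = 19/5; row 3: entry 0 ≤ 0; row 4: 20/2 = 10. Minimum is 31/10 at row 1 (s1 leaves); pivot element 4.
Divide row 1 by 4; eliminate column x1 from the other rows.
Row 4 update in column RHS: 20 − 2·(31/10) = 69/5.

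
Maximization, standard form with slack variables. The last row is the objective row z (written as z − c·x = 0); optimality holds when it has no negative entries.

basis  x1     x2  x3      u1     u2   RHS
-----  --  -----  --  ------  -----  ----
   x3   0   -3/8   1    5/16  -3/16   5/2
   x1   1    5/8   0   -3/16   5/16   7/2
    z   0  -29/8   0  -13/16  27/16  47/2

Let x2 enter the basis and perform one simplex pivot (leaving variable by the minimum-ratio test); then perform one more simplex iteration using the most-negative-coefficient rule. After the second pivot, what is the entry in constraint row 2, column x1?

Ratio test on column x2 — row 1: entry -3/8 ≤ 0; row 2: (7/2)/(5/8) = 28/5. Minimum is 28/5 at row 2 (x1 leaves); pivot element 5/8.
Divide row 2 by 5/8; eliminate column x2 from the other rows.
Second iteration: most negative z-row entry is -19/10 in column u1, so u1 enters.
Ratio test on column u1 — row 1: (23/5)/(1/5) = 23; row 2: entry -3/10 ≤ 0. Minimum is 23 at row 1 (x3 leaves); pivot element 1/5.
Divide row 1 by 1/5; eliminate column u1 from the other rows.
After both pivots, the entry at constraint row 2, column x1 is 5/2.

5/2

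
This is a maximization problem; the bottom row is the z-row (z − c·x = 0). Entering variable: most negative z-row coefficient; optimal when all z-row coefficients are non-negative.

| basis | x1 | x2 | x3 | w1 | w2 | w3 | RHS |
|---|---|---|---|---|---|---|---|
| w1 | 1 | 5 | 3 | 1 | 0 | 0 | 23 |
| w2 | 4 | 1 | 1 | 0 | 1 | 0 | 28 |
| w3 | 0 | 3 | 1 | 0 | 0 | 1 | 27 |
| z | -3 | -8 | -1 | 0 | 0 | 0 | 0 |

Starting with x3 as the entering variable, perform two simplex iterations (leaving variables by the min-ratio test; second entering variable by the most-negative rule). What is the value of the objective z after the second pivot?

184/5

Ratio test on column x3 — row 1: 23/3 = 23/3; row 2: 28/1 = 28; row 3: 27/1 = 27. Minimum is 23/3 at row 1 (w1 leaves); pivot element 3.
Pivot on row 1; the z-row RHS becomes 0 − (-1)·(23/3) = 23/3.
Next entering variable (most negative z-row entry -19/3): x2.
Ratio test on column x2 — row 1: (23/3)/(5/3) = 23/5; row 2: entry -2/3 ≤ 0; row 3: (58/3)/(4/3) = 29/2. Minimum is 23/5 at row 1 (x3 leaves); pivot element 5/3.
After the second pivot the z-row RHS is 23/3 − (-19/3)·(23/5) = 184/5.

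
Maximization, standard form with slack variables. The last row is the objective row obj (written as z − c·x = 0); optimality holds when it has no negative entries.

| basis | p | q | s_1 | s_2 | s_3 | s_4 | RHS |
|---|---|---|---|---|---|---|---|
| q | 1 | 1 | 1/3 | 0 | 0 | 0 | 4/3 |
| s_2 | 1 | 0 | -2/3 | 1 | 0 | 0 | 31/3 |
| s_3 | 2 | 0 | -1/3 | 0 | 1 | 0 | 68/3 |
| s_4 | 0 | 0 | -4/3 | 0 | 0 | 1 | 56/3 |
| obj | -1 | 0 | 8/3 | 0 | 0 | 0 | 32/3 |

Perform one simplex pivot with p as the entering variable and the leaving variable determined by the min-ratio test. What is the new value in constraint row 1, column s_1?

1/3

Ratio test on column p — row 1: (4/3)/1 = 4/3; row 2: (31/3)/1 = 31/3; row 3: (68/3)/2 = 34/3; row 4: entry 0 ≤ 0. Minimum is 4/3 at row 1 (q leaves); pivot element 1.
Divide row 1 by 1; eliminate column p from the other rows.
In the new row 1, the s_1 entry is the old entry divided by the pivot: (1/3)/1 = 1/3.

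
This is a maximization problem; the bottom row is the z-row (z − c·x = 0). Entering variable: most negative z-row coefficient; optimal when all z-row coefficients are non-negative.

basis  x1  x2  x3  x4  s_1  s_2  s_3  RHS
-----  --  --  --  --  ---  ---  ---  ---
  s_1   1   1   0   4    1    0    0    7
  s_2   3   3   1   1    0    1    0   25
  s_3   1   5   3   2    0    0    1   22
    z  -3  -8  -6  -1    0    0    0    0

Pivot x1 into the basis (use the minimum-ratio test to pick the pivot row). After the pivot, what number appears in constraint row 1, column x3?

Ratio test on column x1 — row 1: 7/1 = 7; row 2: 25/3 = 25/3; row 3: 22/1 = 22. Minimum is 7 at row 1 (s_1 leaves); pivot element 1.
Divide row 1 by 1; eliminate column x1 from the other rows.
In the new row 1, the x3 entry is the old entry divided by the pivot: 0/1 = 0.

0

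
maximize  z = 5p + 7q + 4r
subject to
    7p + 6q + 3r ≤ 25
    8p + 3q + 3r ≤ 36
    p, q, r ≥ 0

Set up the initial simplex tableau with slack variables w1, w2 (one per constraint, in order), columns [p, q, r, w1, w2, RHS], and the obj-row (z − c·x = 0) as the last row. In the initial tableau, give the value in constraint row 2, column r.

Constraint 2 has coefficient 3 on r.

3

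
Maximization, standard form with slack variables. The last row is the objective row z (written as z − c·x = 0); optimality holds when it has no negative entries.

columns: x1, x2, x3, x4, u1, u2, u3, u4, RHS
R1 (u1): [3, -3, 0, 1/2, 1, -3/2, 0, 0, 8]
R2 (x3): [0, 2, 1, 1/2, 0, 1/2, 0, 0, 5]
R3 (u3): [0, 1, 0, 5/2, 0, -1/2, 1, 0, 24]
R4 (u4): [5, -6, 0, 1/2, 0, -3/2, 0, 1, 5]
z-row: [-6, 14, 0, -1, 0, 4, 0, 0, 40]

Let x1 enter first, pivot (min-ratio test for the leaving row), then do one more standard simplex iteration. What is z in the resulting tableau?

1246/25

Ratio test on column x1 — row 1: 8/3 = 8/3; row 2: entry 0 ≤ 0; row 3: entry 0 ≤ 0; row 4: 5/5 = 1. Minimum is 1 at row 4 (u4 leaves); pivot element 5.
Pivot on row 4; the z-row RHS becomes 40 − (-6)·1 = 46.
Next entering variable (most negative z-row entry -2/5): x4.
Ratio test on column x4 — row 1: 5/(1/5) = 25; row 2: 5/(1/2) = 10; row 3: 24/(5/2) = 48/5; row 4: 1/(1/10) = 10. Minimum is 48/5 at row 3 (u3 leaves); pivot element 5/2.
After the second pivot the z-row RHS is 46 − (-2/5)·(48/5) = 1246/25.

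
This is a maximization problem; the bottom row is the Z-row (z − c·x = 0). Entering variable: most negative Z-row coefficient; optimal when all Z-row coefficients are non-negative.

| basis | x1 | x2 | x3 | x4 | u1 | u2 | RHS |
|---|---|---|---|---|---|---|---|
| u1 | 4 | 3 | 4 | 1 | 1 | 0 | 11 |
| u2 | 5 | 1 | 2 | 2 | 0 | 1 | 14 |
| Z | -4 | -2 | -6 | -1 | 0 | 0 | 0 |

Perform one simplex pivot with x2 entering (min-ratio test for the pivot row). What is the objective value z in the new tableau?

22/3

Ratio test on column x2 — row 1: 11/3 = 11/3; row 2: 14/1 = 14. Minimum is 11/3 at row 1 (u1 leaves); pivot element 3.
Pivot on row 1; the Z-row RHS becomes 0 − (-2)·(11/3) = 22/3.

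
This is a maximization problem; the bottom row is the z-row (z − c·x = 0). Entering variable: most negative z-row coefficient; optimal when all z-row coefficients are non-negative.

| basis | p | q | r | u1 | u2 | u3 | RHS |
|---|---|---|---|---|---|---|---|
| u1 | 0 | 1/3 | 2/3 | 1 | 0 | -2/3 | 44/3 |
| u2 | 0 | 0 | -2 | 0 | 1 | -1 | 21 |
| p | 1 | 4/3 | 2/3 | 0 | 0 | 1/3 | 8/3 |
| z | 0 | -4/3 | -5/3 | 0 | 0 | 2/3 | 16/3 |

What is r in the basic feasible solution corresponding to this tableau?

r is not in the basis, so in the current basic feasible solution r = 0.

0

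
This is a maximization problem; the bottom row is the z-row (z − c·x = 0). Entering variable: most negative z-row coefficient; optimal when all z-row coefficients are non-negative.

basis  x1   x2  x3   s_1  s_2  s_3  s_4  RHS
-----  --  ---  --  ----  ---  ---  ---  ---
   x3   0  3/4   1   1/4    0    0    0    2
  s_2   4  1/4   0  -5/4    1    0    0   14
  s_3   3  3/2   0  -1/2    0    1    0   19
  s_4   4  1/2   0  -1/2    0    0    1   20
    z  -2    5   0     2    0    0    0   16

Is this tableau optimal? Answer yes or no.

The z-row has a negative entry -2 in column x1, so it is not optimal.

no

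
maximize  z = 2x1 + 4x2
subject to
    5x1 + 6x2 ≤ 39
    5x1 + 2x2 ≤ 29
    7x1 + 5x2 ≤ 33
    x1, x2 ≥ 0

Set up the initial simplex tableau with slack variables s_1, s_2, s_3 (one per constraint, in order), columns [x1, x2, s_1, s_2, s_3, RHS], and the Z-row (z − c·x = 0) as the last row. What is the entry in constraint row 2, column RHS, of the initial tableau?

The RHS of constraint 2 is b_2 = 29.

29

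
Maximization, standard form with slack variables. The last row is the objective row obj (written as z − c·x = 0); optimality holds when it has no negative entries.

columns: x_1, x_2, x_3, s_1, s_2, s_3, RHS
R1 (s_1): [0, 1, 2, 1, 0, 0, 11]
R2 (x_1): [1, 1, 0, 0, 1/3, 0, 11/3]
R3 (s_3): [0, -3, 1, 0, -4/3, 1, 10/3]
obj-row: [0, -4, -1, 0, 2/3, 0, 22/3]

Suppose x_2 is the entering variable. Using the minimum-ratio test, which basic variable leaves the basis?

x_1

Column x_2 entries and ratios — s_1: 11/1 = 11; x_1: (11/3)/1 = 11/3; s_3: -3 ≤ 0, skip.
Smallest ratio is 11/3 in the row of x_1, so x_1 leaves.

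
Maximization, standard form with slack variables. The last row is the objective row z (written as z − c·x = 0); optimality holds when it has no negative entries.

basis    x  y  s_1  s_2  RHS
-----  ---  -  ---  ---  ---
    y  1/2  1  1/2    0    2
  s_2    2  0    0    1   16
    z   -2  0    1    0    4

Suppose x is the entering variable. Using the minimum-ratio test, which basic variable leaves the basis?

y

Column x entries and ratios — y: 2/(1/2) = 4; s_2: 16/2 = 8.
Smallest ratio is 4 in the row of y, so y leaves.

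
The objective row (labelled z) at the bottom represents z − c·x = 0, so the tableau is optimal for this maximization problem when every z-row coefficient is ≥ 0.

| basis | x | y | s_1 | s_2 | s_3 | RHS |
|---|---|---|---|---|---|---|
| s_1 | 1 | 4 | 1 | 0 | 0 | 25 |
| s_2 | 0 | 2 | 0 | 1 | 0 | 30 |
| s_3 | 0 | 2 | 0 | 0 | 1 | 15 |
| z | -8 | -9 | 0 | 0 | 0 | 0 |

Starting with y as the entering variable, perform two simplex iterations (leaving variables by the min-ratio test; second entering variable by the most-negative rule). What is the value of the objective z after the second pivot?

200

Ratio test on column y — row 1: 25/4 = 25/4; row 2: 30/2 = 15; row 3: 15/2 = 15/2. Minimum is 25/4 at row 1 (s_1 leaves); pivot element 4.
Pivot on row 1; the z-row RHS becomes 0 − (-9)·(25/4) = 225/4.
Next entering variable (most negative z-row entry -23/4): x.
Ratio test on column x — row 1: (25/4)/(1/4) = 25; row 2: entry -1/2 ≤ 0; row 3: entry -1/2 ≤ 0. Minimum is 25 at row 1 (y leaves); pivot element 1/4.
After the second pivot the z-row RHS is 225/4 − (-23/4)·25 = 200.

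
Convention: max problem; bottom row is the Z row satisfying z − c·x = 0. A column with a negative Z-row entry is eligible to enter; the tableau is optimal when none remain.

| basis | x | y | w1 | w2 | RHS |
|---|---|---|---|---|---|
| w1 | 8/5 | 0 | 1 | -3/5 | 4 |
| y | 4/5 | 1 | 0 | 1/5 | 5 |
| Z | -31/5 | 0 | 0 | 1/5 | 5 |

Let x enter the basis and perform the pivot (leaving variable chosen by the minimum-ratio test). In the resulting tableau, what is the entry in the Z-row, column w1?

Ratio test on column x — row 1: 4/(8/5) = 5/2; row 2: 5/(4/5) = 25/4. Minimum is 5/2 at row 1 (w1 leaves); pivot element 8/5.
Divide row 1 by 8/5; eliminate column x from the other rows.
Z-row update in column w1: 0 − (-31/5)·(5/8) = 31/8.

31/8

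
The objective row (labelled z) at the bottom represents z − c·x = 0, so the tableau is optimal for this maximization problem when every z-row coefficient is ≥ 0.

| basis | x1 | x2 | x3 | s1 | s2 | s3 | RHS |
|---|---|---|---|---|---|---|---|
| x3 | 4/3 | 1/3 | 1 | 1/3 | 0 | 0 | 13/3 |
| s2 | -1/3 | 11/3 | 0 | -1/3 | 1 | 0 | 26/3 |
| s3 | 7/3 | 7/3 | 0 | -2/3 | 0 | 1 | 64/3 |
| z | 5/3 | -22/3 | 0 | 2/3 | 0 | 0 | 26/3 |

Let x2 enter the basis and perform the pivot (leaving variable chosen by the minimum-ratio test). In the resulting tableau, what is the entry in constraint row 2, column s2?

Ratio test on column x2 — row 1: (13/3)/(1/3) = 13; row 2: (26/3)/(11/3) = 26/11; row 3: (64/3)/(7/3) = 64/7. Minimum is 26/11 at row 2 (s2 leaves); pivot element 11/3.
Divide row 2 by 11/3; eliminate column x2 from the other rows.
In the new row 2, the s2 entry is the old entry divided by the pivot: 1/(11/3) = 3/11.

3/11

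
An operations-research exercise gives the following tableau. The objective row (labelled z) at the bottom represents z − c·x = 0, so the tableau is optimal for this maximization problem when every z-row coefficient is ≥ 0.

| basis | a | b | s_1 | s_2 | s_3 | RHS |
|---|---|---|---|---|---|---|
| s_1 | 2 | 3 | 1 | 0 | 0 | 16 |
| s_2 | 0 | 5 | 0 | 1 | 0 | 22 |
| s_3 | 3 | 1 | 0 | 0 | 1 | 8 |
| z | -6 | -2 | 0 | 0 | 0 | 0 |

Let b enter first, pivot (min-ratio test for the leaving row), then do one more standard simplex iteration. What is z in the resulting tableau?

Ratio test on column b — row 1: 16/3 = 16/3; row 2: 22/5 = 22/5; row 3: 8/1 = 8. Minimum is 22/5 at row 2 (s_2 leaves); pivot element 5.
Pivot on row 2; the z-row RHS becomes 0 − (-2)·(22/5) = 44/5.
Next entering variable (most negative z-row entry -6): a.
Ratio test on column a — row 1: (14/5)/2 = 7/5; row 2: entry 0 ≤ 0; row 3: (18/5)/3 = 6/5. Minimum is 6/5 at row 3 (s_3 leaves); pivot element 3.
After the second pivot the z-row RHS is 44/5 − (-6)·(6/5) = 16.

16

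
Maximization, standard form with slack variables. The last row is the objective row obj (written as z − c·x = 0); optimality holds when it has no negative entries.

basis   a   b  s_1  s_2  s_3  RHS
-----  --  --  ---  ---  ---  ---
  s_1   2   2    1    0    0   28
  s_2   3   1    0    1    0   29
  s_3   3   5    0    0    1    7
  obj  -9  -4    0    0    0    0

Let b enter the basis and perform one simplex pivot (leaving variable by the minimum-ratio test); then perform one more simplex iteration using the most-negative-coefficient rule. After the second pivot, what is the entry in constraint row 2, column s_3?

Ratio test on column b — row 1: 28/2 = 14; row 2: 29/1 = 29; row 3: 7/5 = 7/5. Minimum is 7/5 at row 3 (s_3 leaves); pivot element 5.
Divide row 3 by 5; eliminate column b from the other rows.
Second iteration: most negative obj-row entry is -33/5 in column a, so a enters.
Ratio test on column a — row 1: (126/5)/(4/5) = 63/2; row 2: (138/5)/(12/5) = 23/2; row 3: (7/5)/(3/5) = 7/3. Minimum is 7/3 at row 3 (b leaves); pivot element 3/5.
Divide row 3 by 3/5; eliminate column a from the other rows.
After both pivots, the entry at constraint row 2, column s_3 is -1.

-1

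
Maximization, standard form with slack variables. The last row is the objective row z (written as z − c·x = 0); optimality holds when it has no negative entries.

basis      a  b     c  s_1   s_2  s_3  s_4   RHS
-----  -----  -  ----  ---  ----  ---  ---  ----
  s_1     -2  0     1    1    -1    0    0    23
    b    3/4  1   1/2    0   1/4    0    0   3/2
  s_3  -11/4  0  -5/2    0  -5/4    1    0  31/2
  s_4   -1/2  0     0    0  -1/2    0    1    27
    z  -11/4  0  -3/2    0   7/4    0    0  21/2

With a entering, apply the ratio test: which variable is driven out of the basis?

Column a entries and ratios — s_1: -2 ≤ 0, skip; b: (3/2)/(3/4) = 2; s_3: -11/4 ≤ 0, skip; s_4: -1/2 ≤ 0, skip.
Smallest ratio is 2 in the row of b, so b leaves.

b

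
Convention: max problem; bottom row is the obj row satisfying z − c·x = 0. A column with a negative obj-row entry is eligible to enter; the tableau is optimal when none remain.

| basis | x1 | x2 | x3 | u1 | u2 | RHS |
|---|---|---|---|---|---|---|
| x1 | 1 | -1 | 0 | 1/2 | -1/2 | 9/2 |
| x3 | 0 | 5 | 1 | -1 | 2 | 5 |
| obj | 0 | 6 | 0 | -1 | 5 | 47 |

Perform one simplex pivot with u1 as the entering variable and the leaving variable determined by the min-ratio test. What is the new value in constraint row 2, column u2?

Ratio test on column u1 — row 1: (9/2)/(1/2) = 9; row 2: entry -1 ≤ 0. Minimum is 9 at row 1 (x1 leaves); pivot element 1/2.
Divide row 1 by 1/2; eliminate column u1 from the other rows.
Row 2 update in column u2: 2 − (-1)·(-1) = 1.

1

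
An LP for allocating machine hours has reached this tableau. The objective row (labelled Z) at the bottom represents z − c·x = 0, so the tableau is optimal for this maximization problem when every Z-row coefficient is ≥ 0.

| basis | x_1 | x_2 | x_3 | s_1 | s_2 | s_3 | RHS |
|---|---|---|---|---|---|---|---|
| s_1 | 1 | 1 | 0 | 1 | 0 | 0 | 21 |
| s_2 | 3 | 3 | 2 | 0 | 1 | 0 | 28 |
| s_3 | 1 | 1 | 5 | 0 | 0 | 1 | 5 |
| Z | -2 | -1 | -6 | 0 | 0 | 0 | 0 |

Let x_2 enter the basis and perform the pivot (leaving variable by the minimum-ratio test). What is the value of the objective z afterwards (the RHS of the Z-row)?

5

Ratio test on column x_2 — row 1: 21/1 = 21; row 2: 28/3 = 28/3; row 3: 5/1 = 5. Minimum is 5 at row 3 (s_3 leaves); pivot element 1.
Pivot on row 3; the Z-row RHS becomes 0 − (-1)·5 = 5.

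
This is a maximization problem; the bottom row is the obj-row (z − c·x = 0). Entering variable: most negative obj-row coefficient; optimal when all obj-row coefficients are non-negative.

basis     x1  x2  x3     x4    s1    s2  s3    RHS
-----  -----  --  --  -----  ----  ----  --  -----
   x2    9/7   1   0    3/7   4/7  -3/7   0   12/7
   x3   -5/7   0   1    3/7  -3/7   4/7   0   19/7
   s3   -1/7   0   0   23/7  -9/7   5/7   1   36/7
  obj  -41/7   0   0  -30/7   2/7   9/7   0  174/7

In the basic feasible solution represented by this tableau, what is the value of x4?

0

x4 is not in the basis, so in the current basic feasible solution x4 = 0.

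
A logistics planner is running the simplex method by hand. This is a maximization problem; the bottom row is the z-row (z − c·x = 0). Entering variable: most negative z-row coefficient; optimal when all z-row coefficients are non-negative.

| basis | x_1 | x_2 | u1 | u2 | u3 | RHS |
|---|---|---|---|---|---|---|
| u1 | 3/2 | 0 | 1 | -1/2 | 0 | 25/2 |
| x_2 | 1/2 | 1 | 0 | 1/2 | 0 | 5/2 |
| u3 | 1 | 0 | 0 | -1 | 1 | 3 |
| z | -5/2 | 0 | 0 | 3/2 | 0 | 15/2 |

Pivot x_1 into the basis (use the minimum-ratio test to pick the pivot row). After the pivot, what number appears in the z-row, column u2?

-1

Ratio test on column x_1 — row 1: (25/2)/(3/2) = 25/3; row 2: (5/2)/(1/2) = 5; row 3: 3/1 = 3. Minimum is 3 at row 3 (u3 leaves); pivot element 1.
Divide row 3 by 1; eliminate column x_1 from the other rows.
z-row update in column u2: 3/2 − (-5/2)·(-1) = -1.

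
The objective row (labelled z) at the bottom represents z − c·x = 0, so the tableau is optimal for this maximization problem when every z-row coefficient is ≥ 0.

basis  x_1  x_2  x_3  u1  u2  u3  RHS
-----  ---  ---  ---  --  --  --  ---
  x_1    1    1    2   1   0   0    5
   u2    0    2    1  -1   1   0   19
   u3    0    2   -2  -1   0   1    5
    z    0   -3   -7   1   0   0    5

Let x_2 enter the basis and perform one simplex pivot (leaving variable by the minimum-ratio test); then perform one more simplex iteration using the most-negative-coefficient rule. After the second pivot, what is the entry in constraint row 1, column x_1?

Ratio test on column x_2 — row 1: 5/1 = 5; row 2: 19/2 = 19/2; row 3: 5/2 = 5/2. Minimum is 5/2 at row 3 (u3 leaves); pivot element 2.
Divide row 3 by 2; eliminate column x_2 from the other rows.
Second iteration: most negative z-row entry is -10 in column x_3, so x_3 enters.
Ratio test on column x_3 — row 1: (5/2)/3 = 5/6; row 2: 14/3 = 14/3; row 3: entry -1 ≤ 0. Minimum is 5/6 at row 1 (x_1 leaves); pivot element 3.
Divide row 1 by 3; eliminate column x_3 from the other rows.
After both pivots, the entry at constraint row 1, column x_1 is 1/3.

1/3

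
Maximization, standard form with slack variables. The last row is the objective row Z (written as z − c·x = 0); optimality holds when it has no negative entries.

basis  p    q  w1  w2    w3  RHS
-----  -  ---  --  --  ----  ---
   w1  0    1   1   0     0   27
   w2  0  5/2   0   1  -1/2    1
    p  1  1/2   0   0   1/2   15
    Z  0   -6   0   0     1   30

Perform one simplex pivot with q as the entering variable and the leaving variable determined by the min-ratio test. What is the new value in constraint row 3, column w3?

Ratio test on column q — row 1: 27/1 = 27; row 2: 1/(5/2) = 2/5; row 3: 15/(1/2) = 30. Minimum is 2/5 at row 2 (w2 leaves); pivot element 5/2.
Divide row 2 by 5/2; eliminate column q from the other rows.
Row 3 update in column w3: 1/2 − (1/2)·(-1/5) = 3/5.

3/5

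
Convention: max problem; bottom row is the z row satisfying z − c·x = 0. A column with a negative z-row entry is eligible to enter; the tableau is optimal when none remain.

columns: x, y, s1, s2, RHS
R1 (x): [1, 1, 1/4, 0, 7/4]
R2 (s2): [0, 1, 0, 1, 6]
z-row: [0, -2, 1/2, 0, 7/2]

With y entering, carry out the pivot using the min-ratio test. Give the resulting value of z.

7

Ratio test on column y — row 1: (7/4)/1 = 7/4; row 2: 6/1 = 6. Minimum is 7/4 at row 1 (x leaves); pivot element 1.
Pivot on row 1; the z-row RHS becomes 7/2 − (-2)·(7/4) = 7.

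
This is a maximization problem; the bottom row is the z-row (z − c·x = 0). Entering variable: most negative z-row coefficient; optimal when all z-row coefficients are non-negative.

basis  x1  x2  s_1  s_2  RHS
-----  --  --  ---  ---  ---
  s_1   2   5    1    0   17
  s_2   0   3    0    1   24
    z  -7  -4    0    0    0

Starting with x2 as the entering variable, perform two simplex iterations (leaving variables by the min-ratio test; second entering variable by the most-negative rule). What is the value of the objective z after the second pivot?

119/2

Ratio test on column x2 — row 1: 17/5 = 17/5; row 2: 24/3 = 8. Minimum is 17/5 at row 1 (s_1 leaves); pivot element 5.
Pivot on row 1; the z-row RHS becomes 0 − (-4)·(17/5) = 68/5.
Next entering variable (most negative z-row entry -27/5): x1.
Ratio test on column x1 — row 1: (17/5)/(2/5) = 17/2; row 2: entry -6/5 ≤ 0. Minimum is 17/2 at row 1 (x2 leaves); pivot element 2/5.
After the second pivot the z-row RHS is 68/5 − (-27/5)·(17/2) = 119/2.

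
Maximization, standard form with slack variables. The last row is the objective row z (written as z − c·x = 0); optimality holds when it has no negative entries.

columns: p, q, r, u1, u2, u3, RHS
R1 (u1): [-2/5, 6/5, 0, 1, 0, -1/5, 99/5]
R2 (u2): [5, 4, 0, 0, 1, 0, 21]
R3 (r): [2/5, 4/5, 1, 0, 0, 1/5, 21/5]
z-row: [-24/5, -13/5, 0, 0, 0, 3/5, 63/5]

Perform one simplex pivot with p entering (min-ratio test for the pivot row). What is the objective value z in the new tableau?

819/25

Ratio test on column p — row 1: entry -2/5 ≤ 0; row 2: 21/5 = 21/5; row 3: (21/5)/(2/5) = 21/2. Minimum is 21/5 at row 2 (u2 leaves); pivot element 5.
Pivot on row 2; the z-row RHS becomes 63/5 − (-24/5)·(21/5) = 819/25.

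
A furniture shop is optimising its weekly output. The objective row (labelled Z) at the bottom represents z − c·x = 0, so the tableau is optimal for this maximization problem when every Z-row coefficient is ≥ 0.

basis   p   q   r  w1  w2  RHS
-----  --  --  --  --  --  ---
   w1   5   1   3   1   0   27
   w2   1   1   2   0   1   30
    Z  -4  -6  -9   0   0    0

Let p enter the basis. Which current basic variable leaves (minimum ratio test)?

w1

Column p entries and ratios — w1: 27/5 = 27/5; w2: 30/1 = 30.
Smallest ratio is 27/5 in the row of w1, so w1 leaves.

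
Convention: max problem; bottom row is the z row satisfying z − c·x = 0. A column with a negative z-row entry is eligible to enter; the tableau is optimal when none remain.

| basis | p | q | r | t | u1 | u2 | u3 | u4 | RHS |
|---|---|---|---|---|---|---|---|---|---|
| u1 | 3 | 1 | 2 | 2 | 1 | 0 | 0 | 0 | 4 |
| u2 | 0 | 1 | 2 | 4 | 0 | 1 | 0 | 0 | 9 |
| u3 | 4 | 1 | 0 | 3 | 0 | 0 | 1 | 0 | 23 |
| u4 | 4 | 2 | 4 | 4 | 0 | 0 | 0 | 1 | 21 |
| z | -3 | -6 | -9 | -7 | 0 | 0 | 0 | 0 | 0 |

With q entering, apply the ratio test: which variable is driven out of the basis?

Column q entries and ratios — u1: 4/1 = 4; u2: 9/1 = 9; u3: 23/1 = 23; u4: 21/2 = 21/2.
Smallest ratio is 4 in the row of u1, so u1 leaves.

u1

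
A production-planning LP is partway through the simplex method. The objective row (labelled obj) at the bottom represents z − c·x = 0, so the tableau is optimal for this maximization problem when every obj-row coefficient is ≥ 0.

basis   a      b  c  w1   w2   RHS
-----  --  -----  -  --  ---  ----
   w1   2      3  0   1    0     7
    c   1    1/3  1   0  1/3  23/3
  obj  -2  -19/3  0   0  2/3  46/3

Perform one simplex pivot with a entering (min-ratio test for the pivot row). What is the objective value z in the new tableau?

Ratio test on column a — row 1: 7/2 = 7/2; row 2: (23/3)/1 = 23/3. Minimum is 7/2 at row 1 (w1 leaves); pivot element 2.
Pivot on row 1; the obj-row RHS becomes 46/3 − (-2)·(7/2) = 67/3.

67/3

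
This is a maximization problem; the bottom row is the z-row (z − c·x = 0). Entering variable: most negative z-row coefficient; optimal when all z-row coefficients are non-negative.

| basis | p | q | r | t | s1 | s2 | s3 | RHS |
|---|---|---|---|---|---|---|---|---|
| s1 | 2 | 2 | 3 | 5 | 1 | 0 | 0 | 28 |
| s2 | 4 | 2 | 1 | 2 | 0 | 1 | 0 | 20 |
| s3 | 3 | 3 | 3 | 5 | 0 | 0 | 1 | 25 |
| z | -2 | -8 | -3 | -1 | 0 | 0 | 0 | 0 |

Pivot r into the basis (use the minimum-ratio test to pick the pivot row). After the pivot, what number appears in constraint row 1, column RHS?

Ratio test on column r — row 1: 28/3 = 28/3; row 2: 20/1 = 20; row 3: 25/3 = 25/3. Minimum is 25/3 at row 3 (s3 leaves); pivot element 3.
Divide row 3 by 3; eliminate column r from the other rows.
Row 1 update in column RHS: 28 − 3·(25/3) = 3.

3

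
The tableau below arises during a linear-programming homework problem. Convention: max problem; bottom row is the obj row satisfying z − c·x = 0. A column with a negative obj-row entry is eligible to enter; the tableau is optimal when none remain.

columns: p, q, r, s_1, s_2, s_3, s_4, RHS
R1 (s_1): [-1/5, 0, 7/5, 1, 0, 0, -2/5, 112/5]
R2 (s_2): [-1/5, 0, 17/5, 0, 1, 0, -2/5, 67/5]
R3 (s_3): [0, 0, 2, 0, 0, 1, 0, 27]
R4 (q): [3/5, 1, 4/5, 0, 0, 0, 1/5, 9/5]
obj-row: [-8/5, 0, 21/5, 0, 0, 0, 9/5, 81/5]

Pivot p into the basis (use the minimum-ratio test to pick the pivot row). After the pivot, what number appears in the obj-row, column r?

19/3

Ratio test on column p — row 1: entry -1/5 ≤ 0; row 2: entry -1/5 ≤ 0; row 3: entry 0 ≤ 0; row 4: (9/5)/(3/5) = 3. Minimum is 3 at row 4 (q leaves); pivot element 3/5.
Divide row 4 by 3/5; eliminate column p from the other rows.
obj-row update in column r: 21/5 − (-8/5)·(4/3) = 19/3.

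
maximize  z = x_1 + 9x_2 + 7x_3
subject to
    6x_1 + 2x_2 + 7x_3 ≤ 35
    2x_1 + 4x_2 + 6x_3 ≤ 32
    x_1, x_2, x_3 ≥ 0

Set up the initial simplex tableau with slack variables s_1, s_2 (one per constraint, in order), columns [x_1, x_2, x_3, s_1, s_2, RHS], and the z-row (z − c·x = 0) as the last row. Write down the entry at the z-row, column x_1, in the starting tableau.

-1

The z-row carries the negated objective coefficients: the x_1 entry is -1.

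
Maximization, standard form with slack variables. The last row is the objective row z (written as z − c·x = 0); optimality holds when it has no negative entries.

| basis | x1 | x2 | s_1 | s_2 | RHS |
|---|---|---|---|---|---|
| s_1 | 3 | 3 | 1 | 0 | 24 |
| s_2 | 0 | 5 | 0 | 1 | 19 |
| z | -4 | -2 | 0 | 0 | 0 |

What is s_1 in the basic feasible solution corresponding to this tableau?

24

s_1 is basic (row 1); its value is the RHS of that row, 24.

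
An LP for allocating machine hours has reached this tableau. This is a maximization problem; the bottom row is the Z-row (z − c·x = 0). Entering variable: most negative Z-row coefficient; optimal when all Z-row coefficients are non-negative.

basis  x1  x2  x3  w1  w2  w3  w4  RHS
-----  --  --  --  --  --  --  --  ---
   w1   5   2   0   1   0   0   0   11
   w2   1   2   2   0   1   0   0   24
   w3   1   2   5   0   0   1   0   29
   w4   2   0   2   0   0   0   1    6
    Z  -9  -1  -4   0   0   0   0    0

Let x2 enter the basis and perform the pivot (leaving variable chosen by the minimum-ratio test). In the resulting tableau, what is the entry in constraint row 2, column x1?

-4

Ratio test on column x2 — row 1: 11/2 = 11/2; row 2: 24/2 = 12; row 3: 29/2 = 29/2; row 4: entry 0 ≤ 0. Minimum is 11/2 at row 1 (w1 leaves); pivot element 2.
Divide row 1 by 2; eliminate column x2 from the other rows.
Row 2 update in column x1: 1 − 2·(5/2) = -4.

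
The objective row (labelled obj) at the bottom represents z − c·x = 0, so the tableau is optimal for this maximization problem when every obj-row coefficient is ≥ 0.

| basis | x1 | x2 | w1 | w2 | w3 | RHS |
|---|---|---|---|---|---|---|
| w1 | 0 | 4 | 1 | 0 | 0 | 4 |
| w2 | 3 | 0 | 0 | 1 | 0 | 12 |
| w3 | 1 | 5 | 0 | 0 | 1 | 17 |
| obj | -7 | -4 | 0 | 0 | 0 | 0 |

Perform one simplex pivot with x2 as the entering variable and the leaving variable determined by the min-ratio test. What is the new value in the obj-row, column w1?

Ratio test on column x2 — row 1: 4/4 = 1; row 2: entry 0 ≤ 0; row 3: 17/5 = 17/5. Minimum is 1 at row 1 (w1 leaves); pivot element 4.
Divide row 1 by 4; eliminate column x2 from the other rows.
obj-row update in column w1: 0 − (-4)·(1/4) = 1.

1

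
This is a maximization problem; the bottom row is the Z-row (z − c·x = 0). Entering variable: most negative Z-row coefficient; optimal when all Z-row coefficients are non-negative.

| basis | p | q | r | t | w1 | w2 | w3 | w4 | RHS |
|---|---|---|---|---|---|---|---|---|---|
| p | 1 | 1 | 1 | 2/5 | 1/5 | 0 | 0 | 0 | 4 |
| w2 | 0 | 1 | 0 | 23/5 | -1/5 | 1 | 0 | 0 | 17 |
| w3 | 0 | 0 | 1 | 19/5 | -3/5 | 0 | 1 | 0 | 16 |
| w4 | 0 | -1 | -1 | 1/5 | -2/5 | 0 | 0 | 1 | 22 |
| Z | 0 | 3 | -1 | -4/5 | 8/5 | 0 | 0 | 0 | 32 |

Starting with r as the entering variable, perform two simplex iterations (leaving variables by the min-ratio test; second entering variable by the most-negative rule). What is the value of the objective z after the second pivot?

636/17

Ratio test on column r — row 1: 4/1 = 4; row 2: entry 0 ≤ 0; row 3: 16/1 = 16; row 4: entry -1 ≤ 0. Minimum is 4 at row 1 (p leaves); pivot element 1.
Pivot on row 1; the Z-row RHS becomes 32 − (-1)·4 = 36.
Next entering variable (most negative Z-row entry -2/5): t.
Ratio test on column t — row 1: 4/(2/5) = 10; row 2: 17/(23/5) = 85/23; row 3: 12/(17/5) = 60/17; row 4: 26/(3/5) = 130/3. Minimum is 60/17 at row 3 (w3 leaves); pivot element 17/5.
After the second pivot the Z-row RHS is 36 − (-2/5)·(60/17) = 636/17.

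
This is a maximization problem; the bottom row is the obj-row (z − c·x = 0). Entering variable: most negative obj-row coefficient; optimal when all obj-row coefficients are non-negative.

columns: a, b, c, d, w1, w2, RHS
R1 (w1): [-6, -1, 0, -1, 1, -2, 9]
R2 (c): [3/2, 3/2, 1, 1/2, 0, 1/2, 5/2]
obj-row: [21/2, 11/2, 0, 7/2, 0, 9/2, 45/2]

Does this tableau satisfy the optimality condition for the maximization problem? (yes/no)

yes

Every obj-row coefficient is ≥ 0, so the tableau is optimal.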